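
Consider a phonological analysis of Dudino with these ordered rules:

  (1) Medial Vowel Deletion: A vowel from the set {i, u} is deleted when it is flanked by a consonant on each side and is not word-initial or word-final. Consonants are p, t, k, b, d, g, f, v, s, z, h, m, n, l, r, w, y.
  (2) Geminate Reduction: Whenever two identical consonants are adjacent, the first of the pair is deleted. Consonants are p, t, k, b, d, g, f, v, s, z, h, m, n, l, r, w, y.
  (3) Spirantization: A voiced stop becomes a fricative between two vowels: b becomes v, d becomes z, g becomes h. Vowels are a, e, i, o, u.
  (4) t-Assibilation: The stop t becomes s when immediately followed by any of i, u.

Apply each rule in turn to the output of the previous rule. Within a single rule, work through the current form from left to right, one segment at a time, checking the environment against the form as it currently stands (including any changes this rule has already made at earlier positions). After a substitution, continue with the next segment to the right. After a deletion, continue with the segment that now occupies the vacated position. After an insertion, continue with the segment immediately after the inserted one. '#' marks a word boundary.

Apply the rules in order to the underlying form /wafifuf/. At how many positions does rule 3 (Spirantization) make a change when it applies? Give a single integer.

(1) Medial Vowel Deletion: [wafifuf] → [wafff]
(2) Geminate Reduction: [wafff] → [waf]
(3) Spirantization: no change — [waf]
(4) t-Assibilation: no change — [waf]
Rule 3 changed 0 position(s).

0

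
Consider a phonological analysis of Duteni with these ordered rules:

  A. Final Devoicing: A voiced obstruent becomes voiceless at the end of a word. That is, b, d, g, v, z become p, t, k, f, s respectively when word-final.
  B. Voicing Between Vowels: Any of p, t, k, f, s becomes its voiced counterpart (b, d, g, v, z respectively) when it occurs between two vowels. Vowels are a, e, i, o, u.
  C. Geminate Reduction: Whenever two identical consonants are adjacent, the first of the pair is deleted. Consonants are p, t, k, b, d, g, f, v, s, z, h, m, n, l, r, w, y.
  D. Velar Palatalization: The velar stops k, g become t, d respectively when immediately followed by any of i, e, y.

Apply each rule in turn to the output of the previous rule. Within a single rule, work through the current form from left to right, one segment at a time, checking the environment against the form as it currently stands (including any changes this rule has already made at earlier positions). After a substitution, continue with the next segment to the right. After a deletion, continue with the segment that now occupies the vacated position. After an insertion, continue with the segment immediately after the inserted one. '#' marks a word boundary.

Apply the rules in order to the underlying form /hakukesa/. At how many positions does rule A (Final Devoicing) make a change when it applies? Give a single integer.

0

A Final Devoicing: no change — [hakukesa]
B Voicing Between Vowels: [hakukesa] → [hagugeza]
C Geminate Reduction: no change — [hagugeza]
D Velar Palatalization: [hagugeza] → [hagudeza]
Rule A changed 0 position(s).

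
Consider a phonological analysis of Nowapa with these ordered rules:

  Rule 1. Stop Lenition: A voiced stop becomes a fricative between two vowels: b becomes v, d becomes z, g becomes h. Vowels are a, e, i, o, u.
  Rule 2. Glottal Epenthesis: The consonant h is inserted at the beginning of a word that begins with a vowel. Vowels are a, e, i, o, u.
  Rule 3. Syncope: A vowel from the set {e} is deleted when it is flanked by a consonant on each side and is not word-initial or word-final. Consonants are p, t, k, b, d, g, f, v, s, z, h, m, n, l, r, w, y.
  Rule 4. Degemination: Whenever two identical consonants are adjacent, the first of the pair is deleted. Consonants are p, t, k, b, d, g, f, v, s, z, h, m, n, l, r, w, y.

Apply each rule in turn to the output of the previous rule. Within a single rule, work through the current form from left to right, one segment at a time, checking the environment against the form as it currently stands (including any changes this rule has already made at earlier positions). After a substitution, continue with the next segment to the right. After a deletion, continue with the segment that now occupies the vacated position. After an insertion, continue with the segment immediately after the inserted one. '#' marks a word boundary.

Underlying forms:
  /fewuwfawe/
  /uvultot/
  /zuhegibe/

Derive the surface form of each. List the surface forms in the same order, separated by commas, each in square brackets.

[fwuwfawe], [huvultot], [zuhive]

/fewuwfawe/:
  Rule 1 Stop Lenition: no change — [fewuwfawe]
  Rule 2 Glottal Epenthesis: no change — [fewuwfawe]
  Rule 3 Syncope: [fewuwfawe] → [fwuwfawe]
  Rule 4 Degemination: no change — [fwuwfawe]
/uvultot/:
  Rule 1 Stop Lenition: no change — [uvultot]
  Rule 2 Glottal Epenthesis: [uvultot] → [huvultot]
  Rule 3 Syncope: no change — [huvultot]
  Rule 4 Degemination: no change — [huvultot]
/zuhegibe/:
  Rule 1 Stop Lenition: [zuhegibe] → [zuhehive]
  Rule 2 Glottal Epenthesis: no change — [zuhehive]
  Rule 3 Syncope: [zuhehive] → [zuhhive]
  Rule 4 Degemination: [zuhhive] → [zuhive]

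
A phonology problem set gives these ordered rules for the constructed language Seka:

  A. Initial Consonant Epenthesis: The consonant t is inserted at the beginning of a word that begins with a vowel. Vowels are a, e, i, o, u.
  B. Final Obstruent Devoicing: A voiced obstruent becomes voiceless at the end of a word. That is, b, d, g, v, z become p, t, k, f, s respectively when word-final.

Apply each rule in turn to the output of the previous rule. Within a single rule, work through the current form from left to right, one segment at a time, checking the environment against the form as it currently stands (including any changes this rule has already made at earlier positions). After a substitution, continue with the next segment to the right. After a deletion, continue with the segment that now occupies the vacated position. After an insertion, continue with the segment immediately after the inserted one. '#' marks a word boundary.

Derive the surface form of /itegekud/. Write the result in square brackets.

A Initial Consonant Epenthesis: [itegekud] → [titegekud]
B Final Obstruent Devoicing: [titegekud] → [titegekut]

[titegekut]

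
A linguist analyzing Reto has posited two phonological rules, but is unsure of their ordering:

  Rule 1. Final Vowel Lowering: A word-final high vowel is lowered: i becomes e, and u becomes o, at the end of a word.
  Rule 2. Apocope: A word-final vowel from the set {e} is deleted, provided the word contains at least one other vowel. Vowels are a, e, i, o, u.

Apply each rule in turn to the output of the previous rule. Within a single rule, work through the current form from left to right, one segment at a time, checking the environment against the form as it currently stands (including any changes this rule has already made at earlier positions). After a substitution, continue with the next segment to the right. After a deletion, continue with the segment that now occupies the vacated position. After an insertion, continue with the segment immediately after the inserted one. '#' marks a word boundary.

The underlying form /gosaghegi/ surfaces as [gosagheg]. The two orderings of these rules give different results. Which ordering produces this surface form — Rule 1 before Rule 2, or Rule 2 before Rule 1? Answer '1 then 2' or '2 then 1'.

1 then 2

Order 1 then 2:
  1 Final Vowel Lowering: [gosaghegi] → [gosaghege]
  2 Apocope: [gosaghege] → [gosagheg]
  result: [gosagheg]
Order 2 then 1:
  2 Apocope: no change — [gosaghegi]
  1 Final Vowel Lowering: [gosaghegi] → [gosaghege]
  result: [gosaghege]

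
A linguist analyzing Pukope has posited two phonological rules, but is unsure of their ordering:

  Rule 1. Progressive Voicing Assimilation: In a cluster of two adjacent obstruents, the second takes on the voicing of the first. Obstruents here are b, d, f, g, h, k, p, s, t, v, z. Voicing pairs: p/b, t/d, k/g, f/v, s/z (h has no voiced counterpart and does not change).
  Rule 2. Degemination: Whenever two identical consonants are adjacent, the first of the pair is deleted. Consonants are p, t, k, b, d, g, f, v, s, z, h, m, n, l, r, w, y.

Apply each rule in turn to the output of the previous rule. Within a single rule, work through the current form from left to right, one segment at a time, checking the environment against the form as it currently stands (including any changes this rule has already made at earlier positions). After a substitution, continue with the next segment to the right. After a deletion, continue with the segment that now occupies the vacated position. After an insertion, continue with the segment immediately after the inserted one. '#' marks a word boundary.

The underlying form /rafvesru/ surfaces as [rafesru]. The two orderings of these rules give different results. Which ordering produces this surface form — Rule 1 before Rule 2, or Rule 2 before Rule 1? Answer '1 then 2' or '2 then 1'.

1 then 2

Order 1 then 2:
  1 Progressive Voicing Assimilation: [rafvesru] → [raffesru]
  2 Degemination: [raffesru] → [rafesru]
  result: [rafesru]
Order 2 then 1:
  2 Degemination: no change — [rafvesru]
  1 Progressive Voicing Assimilation: [rafvesru] → [raffesru]
  result: [raffesru]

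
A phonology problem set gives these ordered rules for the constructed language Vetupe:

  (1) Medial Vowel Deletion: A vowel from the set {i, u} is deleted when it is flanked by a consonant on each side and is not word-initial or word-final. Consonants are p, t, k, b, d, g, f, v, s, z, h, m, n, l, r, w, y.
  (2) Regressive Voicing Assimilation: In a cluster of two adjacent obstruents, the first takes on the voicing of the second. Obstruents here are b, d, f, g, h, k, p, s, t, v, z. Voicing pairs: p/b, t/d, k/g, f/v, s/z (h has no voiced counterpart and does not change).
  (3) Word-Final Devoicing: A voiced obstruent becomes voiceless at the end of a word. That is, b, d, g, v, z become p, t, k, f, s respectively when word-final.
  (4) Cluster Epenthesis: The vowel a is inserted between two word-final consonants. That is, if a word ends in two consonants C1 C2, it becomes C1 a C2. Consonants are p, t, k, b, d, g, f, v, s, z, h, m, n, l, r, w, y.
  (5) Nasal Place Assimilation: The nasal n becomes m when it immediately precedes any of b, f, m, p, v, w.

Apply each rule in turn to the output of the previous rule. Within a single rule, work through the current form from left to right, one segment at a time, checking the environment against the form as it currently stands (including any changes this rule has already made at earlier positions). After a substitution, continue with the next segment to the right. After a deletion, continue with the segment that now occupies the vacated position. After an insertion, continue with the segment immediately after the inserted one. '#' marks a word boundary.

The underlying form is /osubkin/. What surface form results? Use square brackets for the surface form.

[ozpkan]

(1) Medial Vowel Deletion: [osubkin] → [osbkn]
(2) Regressive Voicing Assimilation: [osbkn] → [ozpkn]
(3) Word-Final Devoicing: no change — [ozpkn]
(4) Cluster Epenthesis: [ozpkn] → [ozpkan]
(5) Nasal Place Assimilation: no change — [ozpkan]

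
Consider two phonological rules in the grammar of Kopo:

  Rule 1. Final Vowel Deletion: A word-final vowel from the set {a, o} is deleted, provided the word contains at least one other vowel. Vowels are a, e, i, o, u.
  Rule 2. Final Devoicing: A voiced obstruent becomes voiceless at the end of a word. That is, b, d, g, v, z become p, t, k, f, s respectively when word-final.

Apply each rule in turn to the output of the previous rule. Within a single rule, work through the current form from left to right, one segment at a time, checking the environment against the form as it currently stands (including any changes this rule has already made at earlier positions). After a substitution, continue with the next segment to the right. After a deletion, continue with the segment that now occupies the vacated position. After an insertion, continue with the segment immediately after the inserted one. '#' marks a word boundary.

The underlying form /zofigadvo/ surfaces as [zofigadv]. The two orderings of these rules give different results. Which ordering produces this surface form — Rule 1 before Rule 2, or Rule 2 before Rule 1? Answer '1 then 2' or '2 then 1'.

Order 1 then 2:
  1 Final Vowel Deletion: [zofigadvo] → [zofigadv]
  2 Final Devoicing: [zofigadv] → [zofigadf]
  result: [zofigadf]
Order 2 then 1:
  2 Final Devoicing: no change — [zofigadvo]
  1 Final Vowel Deletion: [zofigadvo] → [zofigadv]
  result: [zofigadv]

2 then 1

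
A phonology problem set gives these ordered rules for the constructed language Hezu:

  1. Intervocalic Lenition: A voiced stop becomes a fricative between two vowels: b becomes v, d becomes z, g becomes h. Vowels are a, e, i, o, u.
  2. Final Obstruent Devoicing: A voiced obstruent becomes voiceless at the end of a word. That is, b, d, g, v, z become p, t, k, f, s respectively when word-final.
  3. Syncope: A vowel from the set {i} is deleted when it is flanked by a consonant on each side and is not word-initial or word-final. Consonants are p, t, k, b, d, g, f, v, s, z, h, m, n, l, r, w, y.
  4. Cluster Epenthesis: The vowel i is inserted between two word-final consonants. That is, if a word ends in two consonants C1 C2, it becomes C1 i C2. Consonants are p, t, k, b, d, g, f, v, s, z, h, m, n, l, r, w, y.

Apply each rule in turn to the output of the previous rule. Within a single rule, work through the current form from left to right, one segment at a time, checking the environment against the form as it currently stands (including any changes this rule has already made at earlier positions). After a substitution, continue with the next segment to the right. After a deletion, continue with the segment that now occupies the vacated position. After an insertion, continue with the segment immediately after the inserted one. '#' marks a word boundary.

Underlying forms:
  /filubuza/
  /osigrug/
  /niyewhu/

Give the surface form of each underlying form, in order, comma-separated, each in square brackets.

/filubuza/:
  1 Intervocalic Lenition: [filubuza] → [filuvuza]
  2 Final Obstruent Devoicing: no change — [filuvuza]
  3 Syncope: [filuvuza] → [fluvuza]
  4 Cluster Epenthesis: no change — [fluvuza]
/osigrug/:
  1 Intervocalic Lenition: no change — [osigrug]
  2 Final Obstruent Devoicing: [osigrug] → [osigruk]
  3 Syncope: [osigruk] → [osgruk]
  4 Cluster Epenthesis: no change — [osgruk]
/niyewhu/:
  1 Intervocalic Lenition: no change — [niyewhu]
  2 Final Obstruent Devoicing: no change — [niyewhu]
  3 Syncope: [niyewhu] → [nyewhu]
  4 Cluster Epenthesis: no change — [nyewhu]

[fluvuza], [osgruk], [nyewhu]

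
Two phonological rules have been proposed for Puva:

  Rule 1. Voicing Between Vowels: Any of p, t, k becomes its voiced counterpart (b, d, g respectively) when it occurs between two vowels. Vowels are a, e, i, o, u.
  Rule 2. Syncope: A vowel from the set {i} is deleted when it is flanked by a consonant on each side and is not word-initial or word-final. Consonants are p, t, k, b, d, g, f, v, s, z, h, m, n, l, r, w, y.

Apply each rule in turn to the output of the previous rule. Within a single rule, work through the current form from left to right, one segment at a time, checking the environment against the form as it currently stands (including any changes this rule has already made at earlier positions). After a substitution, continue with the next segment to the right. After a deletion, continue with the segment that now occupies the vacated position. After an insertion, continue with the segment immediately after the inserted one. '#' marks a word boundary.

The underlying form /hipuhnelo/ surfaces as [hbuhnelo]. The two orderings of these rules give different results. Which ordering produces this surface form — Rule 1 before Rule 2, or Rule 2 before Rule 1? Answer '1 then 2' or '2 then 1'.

1 then 2

Order 1 then 2:
  1 Voicing Between Vowels: [hipuhnelo] → [hibuhnelo]
  2 Syncope: [hibuhnelo] → [hbuhnelo]
  result: [hbuhnelo]
Order 2 then 1:
  2 Syncope: [hipuhnelo] → [hpuhnelo]
  1 Voicing Between Vowels: no change — [hpuhnelo]
  result: [hpuhnelo]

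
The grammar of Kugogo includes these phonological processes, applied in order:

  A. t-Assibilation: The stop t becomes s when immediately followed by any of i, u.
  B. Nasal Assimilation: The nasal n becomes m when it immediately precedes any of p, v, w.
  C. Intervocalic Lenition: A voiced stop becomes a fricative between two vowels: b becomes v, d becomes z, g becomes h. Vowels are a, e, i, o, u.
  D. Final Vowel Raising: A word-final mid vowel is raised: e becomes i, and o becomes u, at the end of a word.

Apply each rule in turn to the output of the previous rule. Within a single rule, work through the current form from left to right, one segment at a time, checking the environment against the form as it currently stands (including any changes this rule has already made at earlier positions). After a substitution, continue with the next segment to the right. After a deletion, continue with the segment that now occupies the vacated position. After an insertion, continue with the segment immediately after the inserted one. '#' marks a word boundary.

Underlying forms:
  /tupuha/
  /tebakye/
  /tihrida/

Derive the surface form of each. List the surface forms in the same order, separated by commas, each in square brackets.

[supuha], [tevakyi], [sihriza]

/tupuha/:
  A t-Assibilation: [tupuha] → [supuha]
  B Nasal Assimilation: no change — [supuha]
  C Intervocalic Lenition: no change — [supuha]
  D Final Vowel Raising: no change — [supuha]
/tebakye/:
  A t-Assibilation: no change — [tebakye]
  B Nasal Assimilation: no change — [tebakye]
  C Intervocalic Lenition: [tebakye] → [tevakye]
  D Final Vowel Raising: [tevakye] → [tevakyi]
/tihrida/:
  A t-Assibilation: [tihrida] → [sihrida]
  B Nasal Assimilation: no change — [sihrida]
  C Intervocalic Lenition: [sihrida] → [sihriza]
  D Final Vowel Raising: no change — [sihriza]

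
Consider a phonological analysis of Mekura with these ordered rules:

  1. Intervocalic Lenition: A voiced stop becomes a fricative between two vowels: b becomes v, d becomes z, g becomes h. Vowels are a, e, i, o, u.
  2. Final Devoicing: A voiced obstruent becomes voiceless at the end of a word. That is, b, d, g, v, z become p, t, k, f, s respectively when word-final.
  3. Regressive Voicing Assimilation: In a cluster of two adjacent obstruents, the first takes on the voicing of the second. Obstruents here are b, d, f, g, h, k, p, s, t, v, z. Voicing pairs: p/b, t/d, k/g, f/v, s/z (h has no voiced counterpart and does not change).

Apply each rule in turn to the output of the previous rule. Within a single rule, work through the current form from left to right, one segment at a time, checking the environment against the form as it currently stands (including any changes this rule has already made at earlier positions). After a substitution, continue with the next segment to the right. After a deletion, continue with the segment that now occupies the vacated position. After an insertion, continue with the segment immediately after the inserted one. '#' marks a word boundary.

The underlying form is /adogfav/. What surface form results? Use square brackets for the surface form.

[azokfaf]

1 Intervocalic Lenition: [adogfav] → [azogfav]
2 Final Devoicing: [azogfav] → [azogfaf]
3 Regressive Voicing Assimilation: [azogfaf] → [azokfaf]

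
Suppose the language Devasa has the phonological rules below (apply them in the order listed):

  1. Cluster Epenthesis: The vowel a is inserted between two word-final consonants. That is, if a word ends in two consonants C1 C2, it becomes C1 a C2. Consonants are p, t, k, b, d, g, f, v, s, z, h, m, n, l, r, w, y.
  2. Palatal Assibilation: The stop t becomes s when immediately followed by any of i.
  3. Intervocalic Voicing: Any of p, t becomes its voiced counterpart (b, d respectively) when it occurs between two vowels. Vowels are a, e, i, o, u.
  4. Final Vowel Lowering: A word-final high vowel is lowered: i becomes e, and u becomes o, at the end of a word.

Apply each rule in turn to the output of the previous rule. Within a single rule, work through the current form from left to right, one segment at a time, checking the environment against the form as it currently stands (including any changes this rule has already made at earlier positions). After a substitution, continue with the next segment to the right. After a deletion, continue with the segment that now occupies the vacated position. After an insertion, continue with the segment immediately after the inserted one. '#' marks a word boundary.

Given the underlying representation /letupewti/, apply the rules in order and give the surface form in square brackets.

1 Cluster Epenthesis: no change — [letupewti]
2 Palatal Assibilation: [letupewti] → [letupewsi]
3 Intervocalic Voicing: [letupewsi] → [ledubewsi]
4 Final Vowel Lowering: [ledubewsi] → [ledubewse]

[ledubewse]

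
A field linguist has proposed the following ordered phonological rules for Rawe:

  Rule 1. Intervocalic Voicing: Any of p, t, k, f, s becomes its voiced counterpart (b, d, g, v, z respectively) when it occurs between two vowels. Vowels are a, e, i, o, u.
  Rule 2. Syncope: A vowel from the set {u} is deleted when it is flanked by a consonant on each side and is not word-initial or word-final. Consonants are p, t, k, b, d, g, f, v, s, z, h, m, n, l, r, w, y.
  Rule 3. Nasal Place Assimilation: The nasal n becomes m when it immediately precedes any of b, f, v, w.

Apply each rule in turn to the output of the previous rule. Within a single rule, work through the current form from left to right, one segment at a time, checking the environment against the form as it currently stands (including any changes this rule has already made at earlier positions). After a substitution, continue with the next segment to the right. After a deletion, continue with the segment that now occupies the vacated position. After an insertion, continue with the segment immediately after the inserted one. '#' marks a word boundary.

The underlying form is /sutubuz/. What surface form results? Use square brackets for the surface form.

Rule 1 Intervocalic Voicing: [sutubuz] → [sudubuz]
Rule 2 Syncope: [sudubuz] → [sdbz]
Rule 3 Nasal Place Assimilation: no change — [sdbz]

[sdbz]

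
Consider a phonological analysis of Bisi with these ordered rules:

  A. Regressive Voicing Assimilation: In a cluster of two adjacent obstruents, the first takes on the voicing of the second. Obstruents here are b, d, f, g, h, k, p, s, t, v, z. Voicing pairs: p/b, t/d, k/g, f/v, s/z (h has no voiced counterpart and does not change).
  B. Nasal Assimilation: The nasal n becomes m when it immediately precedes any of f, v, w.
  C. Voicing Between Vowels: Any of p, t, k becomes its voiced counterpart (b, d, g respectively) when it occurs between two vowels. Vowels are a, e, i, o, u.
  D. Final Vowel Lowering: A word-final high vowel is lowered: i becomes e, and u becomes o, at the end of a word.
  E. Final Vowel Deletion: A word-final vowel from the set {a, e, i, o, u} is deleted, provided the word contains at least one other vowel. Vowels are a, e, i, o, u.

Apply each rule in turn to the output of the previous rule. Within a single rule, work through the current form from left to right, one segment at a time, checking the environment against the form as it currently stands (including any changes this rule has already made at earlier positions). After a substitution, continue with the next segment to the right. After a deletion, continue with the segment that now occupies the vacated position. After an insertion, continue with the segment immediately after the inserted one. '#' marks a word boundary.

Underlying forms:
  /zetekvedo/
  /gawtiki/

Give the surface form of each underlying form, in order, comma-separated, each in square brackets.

/zetekvedo/:
  A Regressive Voicing Assimilation: [zetekvedo] → [zetegvedo]
  B Nasal Assimilation: no change — [zetegvedo]
  C Voicing Between Vowels: [zetegvedo] → [zedegvedo]
  D Final Vowel Lowering: no change — [zedegvedo]
  E Final Vowel Deletion: [zedegvedo] → [zedegved]
/gawtiki/:
  A Regressive Voicing Assimilation: no change — [gawtiki]
  B Nasal Assimilation: no change — [gawtiki]
  C Voicing Between Vowels: [gawtiki] → [gawtigi]
  D Final Vowel Lowering: [gawtigi] → [gawtige]
  E Final Vowel Deletion: [gawtige] → [gawtig]

[zedegved], [gawtig]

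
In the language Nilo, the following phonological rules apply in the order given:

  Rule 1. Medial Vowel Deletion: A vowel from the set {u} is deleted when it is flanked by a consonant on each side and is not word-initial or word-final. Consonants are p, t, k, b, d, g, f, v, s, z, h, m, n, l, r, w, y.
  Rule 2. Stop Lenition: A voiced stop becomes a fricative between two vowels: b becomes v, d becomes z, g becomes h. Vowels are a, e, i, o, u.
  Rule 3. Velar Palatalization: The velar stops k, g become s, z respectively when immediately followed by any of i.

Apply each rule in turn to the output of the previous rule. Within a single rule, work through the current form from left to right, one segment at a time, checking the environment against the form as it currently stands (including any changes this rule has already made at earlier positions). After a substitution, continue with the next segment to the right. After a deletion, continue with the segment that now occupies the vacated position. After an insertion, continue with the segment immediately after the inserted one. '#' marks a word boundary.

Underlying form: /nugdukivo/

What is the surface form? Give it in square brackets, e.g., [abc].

[ngdsivo]

Rule 1 Medial Vowel Deletion: [nugdukivo] → [ngdkivo]
Rule 2 Stop Lenition: no change — [ngdkivo]
Rule 3 Velar Palatalization: [ngdkivo] → [ngdsivo]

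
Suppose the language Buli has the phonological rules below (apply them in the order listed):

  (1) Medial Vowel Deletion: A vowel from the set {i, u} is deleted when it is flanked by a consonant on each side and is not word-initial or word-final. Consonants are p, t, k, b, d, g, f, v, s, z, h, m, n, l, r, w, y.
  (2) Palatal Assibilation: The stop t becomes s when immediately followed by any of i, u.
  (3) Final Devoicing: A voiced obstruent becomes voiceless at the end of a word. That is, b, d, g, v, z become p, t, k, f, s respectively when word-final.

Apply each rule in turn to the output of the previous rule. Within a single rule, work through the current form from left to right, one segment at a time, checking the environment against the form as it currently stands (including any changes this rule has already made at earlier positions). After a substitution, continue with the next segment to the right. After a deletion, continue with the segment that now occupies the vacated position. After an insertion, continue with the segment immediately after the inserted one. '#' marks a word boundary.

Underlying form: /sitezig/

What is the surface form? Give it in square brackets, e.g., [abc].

(1) Medial Vowel Deletion: [sitezig] → [stezg]
(2) Palatal Assibilation: no change — [stezg]
(3) Final Devoicing: [stezg] → [stezk]

[stezk]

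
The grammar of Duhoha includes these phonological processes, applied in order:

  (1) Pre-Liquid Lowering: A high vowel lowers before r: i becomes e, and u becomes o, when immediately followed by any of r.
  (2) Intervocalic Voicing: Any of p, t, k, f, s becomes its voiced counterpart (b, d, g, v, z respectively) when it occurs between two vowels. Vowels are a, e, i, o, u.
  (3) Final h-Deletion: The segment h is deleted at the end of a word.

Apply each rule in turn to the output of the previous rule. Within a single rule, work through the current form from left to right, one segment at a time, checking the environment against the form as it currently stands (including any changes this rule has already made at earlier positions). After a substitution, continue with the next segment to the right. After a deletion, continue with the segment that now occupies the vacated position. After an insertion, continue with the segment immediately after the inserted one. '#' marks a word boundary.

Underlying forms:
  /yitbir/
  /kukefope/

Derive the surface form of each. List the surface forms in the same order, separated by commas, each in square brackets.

/yitbir/:
  (1) Pre-Liquid Lowering: [yitbir] → [yitber]
  (2) Intervocalic Voicing: no change — [yitber]
  (3) Final h-Deletion: no change — [yitber]
/kukefope/:
  (1) Pre-Liquid Lowering: no change — [kukefope]
  (2) Intervocalic Voicing: [kukefope] → [kugevobe]
  (3) Final h-Deletion: no change — [kugevobe]

[yitber], [kugevobe]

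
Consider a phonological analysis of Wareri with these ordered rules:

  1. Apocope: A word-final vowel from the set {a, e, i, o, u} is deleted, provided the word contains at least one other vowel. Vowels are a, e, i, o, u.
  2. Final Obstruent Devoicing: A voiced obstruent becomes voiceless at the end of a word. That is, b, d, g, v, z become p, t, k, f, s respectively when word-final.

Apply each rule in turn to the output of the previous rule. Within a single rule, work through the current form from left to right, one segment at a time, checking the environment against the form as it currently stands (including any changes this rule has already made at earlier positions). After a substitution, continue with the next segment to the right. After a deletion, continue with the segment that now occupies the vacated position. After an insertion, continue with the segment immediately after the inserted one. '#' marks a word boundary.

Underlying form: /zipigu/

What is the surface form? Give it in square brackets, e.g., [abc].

[zipik]

1 Apocope: [zipigu] → [zipig]
2 Final Obstruent Devoicing: [zipig] → [zipik]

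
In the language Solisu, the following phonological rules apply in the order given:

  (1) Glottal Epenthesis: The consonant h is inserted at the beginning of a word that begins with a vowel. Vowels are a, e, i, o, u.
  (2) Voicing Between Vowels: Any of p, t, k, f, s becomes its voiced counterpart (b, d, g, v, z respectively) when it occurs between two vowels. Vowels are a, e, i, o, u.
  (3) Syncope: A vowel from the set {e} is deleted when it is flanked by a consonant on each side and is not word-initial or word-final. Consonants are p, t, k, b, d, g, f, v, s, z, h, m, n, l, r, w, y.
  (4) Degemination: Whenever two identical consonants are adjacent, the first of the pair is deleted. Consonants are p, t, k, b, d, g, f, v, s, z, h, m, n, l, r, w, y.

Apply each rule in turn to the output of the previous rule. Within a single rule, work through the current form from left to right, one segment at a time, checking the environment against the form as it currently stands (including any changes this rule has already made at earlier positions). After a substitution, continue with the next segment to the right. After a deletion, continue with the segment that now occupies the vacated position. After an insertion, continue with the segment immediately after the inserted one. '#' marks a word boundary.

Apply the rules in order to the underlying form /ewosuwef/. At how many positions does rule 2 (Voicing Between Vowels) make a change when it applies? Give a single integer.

1

(1) Glottal Epenthesis: [ewosuwef] → [hewosuwef]
(2) Voicing Between Vowels: [hewosuwef] → [hewozuwef]
(3) Syncope: [hewozuwef] → [hwozuwf]
(4) Degemination: no change — [hwozuwf]
Rule 2 changed 1 position(s).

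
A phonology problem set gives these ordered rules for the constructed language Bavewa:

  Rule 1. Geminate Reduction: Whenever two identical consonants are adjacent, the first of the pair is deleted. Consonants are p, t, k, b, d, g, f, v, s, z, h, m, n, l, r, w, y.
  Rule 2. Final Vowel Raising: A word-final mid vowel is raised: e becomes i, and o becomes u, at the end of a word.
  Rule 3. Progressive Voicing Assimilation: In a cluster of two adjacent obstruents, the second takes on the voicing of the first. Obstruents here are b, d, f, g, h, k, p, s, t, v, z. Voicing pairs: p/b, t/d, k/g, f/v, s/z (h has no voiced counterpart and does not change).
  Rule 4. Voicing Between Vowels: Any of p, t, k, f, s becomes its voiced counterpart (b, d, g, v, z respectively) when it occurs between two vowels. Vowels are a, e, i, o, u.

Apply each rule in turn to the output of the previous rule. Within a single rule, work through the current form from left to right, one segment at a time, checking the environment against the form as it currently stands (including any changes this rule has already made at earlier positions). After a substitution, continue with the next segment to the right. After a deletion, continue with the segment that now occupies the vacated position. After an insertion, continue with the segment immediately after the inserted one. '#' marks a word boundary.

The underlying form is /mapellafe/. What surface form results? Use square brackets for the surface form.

[mabelavi]

Rule 1 Geminate Reduction: [mapellafe] → [mapelafe]
Rule 2 Final Vowel Raising: [mapelafe] → [mapelafi]
Rule 3 Progressive Voicing Assimilation: no change — [mapelafi]
Rule 4 Voicing Between Vowels: [mapelafi] → [mabelavi]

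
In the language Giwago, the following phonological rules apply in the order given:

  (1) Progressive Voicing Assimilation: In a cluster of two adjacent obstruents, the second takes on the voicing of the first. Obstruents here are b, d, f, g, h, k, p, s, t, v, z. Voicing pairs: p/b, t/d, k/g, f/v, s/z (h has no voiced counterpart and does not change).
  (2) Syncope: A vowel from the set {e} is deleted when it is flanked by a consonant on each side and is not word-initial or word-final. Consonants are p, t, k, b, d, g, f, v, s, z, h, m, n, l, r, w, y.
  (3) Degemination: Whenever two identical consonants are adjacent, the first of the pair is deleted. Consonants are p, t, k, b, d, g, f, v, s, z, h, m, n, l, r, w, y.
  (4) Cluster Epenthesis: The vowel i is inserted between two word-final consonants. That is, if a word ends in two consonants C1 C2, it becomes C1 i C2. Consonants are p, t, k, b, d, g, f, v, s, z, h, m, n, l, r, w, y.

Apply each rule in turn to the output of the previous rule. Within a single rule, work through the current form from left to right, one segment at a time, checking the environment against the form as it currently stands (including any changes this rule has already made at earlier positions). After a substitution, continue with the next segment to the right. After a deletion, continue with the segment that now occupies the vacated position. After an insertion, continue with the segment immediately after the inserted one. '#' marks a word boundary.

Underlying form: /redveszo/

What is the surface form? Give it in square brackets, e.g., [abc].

(1) Progressive Voicing Assimilation: [redveszo] → [redvesso]
(2) Syncope: [redvesso] → [rdvsso]
(3) Degemination: [rdvsso] → [rdvso]
(4) Cluster Epenthesis: no change — [rdvso]

[rdvso]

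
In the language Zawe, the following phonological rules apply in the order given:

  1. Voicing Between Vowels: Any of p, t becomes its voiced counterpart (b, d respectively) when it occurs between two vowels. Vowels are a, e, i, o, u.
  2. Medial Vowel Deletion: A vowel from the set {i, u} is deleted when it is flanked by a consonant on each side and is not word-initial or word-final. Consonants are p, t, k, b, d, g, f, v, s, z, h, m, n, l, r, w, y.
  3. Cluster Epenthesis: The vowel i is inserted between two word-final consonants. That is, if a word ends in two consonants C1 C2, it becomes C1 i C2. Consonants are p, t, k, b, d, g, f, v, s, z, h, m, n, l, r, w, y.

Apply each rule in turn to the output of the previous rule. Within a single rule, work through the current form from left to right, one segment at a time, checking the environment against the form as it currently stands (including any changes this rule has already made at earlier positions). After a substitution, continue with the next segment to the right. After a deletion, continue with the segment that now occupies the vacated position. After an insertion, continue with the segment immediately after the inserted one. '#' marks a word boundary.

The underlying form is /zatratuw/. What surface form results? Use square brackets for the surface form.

[zatradiw]

1 Voicing Between Vowels: [zatratuw] → [zatraduw]
2 Medial Vowel Deletion: [zatraduw] → [zatradw]
3 Cluster Epenthesis: [zatradw] → [zatradiw]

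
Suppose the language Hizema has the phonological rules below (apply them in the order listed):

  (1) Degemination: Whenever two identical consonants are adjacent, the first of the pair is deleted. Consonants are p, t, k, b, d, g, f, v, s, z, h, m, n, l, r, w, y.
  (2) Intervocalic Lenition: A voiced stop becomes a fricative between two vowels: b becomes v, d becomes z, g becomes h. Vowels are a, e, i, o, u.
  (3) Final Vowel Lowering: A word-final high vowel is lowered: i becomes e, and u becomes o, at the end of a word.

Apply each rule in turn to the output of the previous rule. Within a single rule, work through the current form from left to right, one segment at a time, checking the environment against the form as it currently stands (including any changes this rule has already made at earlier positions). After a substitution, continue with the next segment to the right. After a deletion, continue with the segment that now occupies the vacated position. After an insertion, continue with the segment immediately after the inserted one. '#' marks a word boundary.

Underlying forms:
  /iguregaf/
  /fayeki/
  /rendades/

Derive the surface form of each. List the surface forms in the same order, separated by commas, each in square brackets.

[ihurehaf], [fayeke], [rendazes]

/iguregaf/:
  (1) Degemination: no change — [iguregaf]
  (2) Intervocalic Lenition: [iguregaf] → [ihurehaf]
  (3) Final Vowel Lowering: no change — [ihurehaf]
/fayeki/:
  (1) Degemination: no change — [fayeki]
  (2) Intervocalic Lenition: no change — [fayeki]
  (3) Final Vowel Lowering: [fayeki] → [fayeke]
/rendades/:
  (1) Degemination: no change — [rendades]
  (2) Intervocalic Lenition: [rendades] → [rendazes]
  (3) Final Vowel Lowering: no change — [rendazes]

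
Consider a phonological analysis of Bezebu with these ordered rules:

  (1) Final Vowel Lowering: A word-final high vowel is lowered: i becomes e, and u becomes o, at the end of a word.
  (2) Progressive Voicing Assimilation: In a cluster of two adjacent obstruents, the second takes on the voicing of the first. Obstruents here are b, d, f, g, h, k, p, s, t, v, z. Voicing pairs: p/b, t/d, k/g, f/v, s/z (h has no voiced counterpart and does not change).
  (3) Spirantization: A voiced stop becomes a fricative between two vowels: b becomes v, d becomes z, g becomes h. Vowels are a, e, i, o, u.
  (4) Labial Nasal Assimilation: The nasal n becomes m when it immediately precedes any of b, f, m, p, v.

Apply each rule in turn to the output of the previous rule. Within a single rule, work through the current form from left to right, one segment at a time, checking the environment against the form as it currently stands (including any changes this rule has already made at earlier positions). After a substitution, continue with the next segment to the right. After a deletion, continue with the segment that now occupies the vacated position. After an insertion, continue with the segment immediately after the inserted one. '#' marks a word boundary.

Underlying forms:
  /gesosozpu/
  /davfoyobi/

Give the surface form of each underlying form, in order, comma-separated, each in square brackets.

[gesosozbo], [davvoyove]

/gesosozpu/:
  (1) Final Vowel Lowering: [gesosozpu] → [gesosozpo]
  (2) Progressive Voicing Assimilation: [gesosozpo] → [gesosozbo]
  (3) Spirantization: no change — [gesosozbo]
  (4) Labial Nasal Assimilation: no change — [gesosozbo]
/davfoyobi/:
  (1) Final Vowel Lowering: [davfoyobi] → [davfoyobe]
  (2) Progressive Voicing Assimilation: [davfoyobe] → [davvoyobe]
  (3) Spirantization: [davvoyobe] → [davvoyove]
  (4) Labial Nasal Assimilation: no change — [davvoyove]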